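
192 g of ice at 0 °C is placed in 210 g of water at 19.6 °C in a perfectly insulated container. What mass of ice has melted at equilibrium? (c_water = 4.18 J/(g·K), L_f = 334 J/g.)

m_melted ≈ 51.5 g

Heat available from the water dropping to 0 °C: 210·4.18·19.6 = 17205 J.
Fully melting the ice requires m_ice L_f = 192·334 = 64128 J.
That's not enough to melt it all — equilibrium is at 0 °C with ice remaining.
Mass melted = 17205/334 ≈ 51.51 g.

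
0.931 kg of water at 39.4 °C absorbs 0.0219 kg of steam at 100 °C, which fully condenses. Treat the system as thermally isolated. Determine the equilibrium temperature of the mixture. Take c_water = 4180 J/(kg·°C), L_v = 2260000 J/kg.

T_f ≈ 53.2 °C

Heat gained plus heat lost sum to zero:
condense steam: −0.0219×2260000 = −49494; condensed water 100 °C→T: 91.54(T − 100); original water: 3891.6(T − 39.4)
3983.1 T = 49494 + 9154.2 + 153328 = 211976
T ≈ 53.22 °C — below 100 °C, confirming all the steam condensed.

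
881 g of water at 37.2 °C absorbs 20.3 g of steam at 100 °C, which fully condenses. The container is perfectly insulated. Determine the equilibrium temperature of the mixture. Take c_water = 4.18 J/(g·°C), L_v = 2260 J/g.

T_f ≈ 50.8 °C

Conservation of energy gives ΣQ = 0:
steam→water at 100 °C releases m L_v = 20.3×2260 = 45878
  condensate cools 100→T: 20.3×4.18×(T − 100) = 84.85(T − 100)
  water warms: 881×4.18×(T − 37.2) = 3682.6(T − 37.2)
3767.4 T = 45878 + 8485.4 + 136992 = 191355
T ≈ 50.79 °C — below 100 °C, confirming all the steam condensed.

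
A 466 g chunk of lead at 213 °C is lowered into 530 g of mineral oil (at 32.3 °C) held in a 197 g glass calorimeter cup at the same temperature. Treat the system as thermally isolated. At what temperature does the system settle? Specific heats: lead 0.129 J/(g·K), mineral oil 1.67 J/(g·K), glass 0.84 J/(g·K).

T_f ≈ 42.1 °C

Net heat exchanged in the isolated system is zero:
466×0.129×(T − 213) + 530×1.67×(T − 32.3) + 197×0.84×(T − 32.3) = 0
(60.11 + 885.1 + 165.48) T = 60.11×213 + 885.1×32.3 + 165.48×32.3
T = 46738/1110.7 ≈ 42.08 °C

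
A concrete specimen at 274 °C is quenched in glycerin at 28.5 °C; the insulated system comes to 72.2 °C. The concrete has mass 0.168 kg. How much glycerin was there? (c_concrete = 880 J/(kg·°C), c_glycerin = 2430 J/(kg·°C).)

m ≈ 0.281 kg

Heat gained plus heat lost sum to zero:
0.168×880×(72.2 − 274) + m×2430×(72.2 − 28.5) = 0
106191 m = 29834
m = 29834/106191 ≈ 0.2809 kg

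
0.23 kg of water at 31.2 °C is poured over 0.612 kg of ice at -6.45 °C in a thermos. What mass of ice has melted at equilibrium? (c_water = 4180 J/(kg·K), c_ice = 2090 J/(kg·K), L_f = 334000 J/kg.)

Cooling the water to 0 °C releases 0.23×4180×31.2 = 29996 J.
Warming the ice to 0 °C takes 0.612×2090×6.45 = 8250.1 J, leaving 21746 J for melting.
Fully melting the ice requires m_ice L_f = 0.612×334000 = 204408 J.
Since 21746 < 204408 J, not all the ice melts; equilibrium is at 0 °C.
Mass melted = 21746/334000 ≈ 0.06511 kg.

m_melted ≈ 0.0651 kg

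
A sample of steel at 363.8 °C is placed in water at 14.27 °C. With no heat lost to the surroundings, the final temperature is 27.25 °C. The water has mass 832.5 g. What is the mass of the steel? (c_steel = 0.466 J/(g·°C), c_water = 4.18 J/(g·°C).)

Heat gained plus heat lost sum to zero:
m·0.466·(27.25 − 363.8) + 832.5·4.18·(27.25 − 14.27) = 0
-156.83 m = -45168
m = -45168/-156.83 ≈ 288 g

m ≈ 288 g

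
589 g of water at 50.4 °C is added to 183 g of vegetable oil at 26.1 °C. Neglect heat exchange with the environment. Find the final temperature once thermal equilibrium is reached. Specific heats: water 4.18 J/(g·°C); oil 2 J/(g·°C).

|Q_water| = |Q_oil|:
589×4.18×(50.4 − T) = 183×2×(T − 26.1)
2462(50.4 − T) = 366(T − 26.1)
2828 T = 133638  ⇒  T ≈ 47.26 °C

T_f ≈ 47.3 °C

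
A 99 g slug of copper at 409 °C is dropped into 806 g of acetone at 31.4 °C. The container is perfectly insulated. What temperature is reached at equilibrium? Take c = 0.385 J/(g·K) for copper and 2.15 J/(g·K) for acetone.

With ΣQ=0 the equilibrium temperature is the m·c-weighted mean:
T_f = (38.12*409 + 1732.9*31.4) / (38.12 + 1732.9)
    = 70002 / 1771 ≈ 39.53 °C

T_f ≈ 39.5 °C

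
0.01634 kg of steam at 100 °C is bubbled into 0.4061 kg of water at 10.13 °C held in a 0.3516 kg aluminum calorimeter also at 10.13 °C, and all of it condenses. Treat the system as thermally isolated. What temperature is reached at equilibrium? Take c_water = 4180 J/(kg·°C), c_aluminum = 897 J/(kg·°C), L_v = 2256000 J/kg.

T_f ≈ 30.8 °C

Taking heat into each body as positive, Σ m c ΔT = 0:
steam→water at 100 °C releases m L_v = 0.01634·2256000 = 36863; condensed water 100 °C→T: 68.3(T − 100); water warms: 0.4061·4180·(T − 10.13) = 1697.5(T − 10.13); aluminum cup: 0.3516·897·(T − 10.13) = 315.39(T − 10.13)
2081.2 T = 36863 + 6830.1 + 20391 = 64084
T ≈ 30.79 °C (< 100 °C, so full condensation is consistent).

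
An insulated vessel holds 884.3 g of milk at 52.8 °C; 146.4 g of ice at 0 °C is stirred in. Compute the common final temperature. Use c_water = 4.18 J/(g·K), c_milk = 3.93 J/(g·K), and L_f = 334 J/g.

T_f ≈ 32.9 °C

Heat gained plus heat lost sum to zero:
fusion: m_ice L_f = 146.4·334 = 48898
  warm the meltwater: 611.95 T
  milk: 3475.3(T − 52.8)
4087.3 T = 183496 − 48898 = 134598
T ≈ 32.93 °C (positive, so assuming full melt was valid).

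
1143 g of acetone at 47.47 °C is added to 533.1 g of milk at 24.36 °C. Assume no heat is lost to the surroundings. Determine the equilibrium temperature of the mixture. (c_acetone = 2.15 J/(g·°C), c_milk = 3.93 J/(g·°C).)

Set heat shed by the hot body equal to heat absorbed by the cold body:
1143·2.15·(47.47 − T) = 533.1·3.93·(T − 24.36)
2457.4(47.47 − T) = 2095.1(T − 24.36)
4552.5 T = 167691  ⇒  T ≈ 36.83 °C

T_f ≈ 36.8 °C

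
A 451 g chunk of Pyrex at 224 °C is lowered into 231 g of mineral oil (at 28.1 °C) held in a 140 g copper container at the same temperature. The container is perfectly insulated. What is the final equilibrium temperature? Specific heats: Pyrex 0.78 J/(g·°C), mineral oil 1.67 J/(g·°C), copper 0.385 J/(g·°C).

T_f ≈ 115.2 °C

T_f is the heat-capacity-weighted average of the initial temperatures:
T_f = (351.78*224 + 385.77*28.1 + 53.9*28.1) / (351.78 + 385.77 + 53.9)
    = 91153 / 791.45 ≈ 115.17 °C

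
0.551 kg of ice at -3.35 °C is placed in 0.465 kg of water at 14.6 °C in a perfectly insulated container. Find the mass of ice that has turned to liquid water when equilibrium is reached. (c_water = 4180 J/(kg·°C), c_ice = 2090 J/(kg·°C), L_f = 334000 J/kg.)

Water can give up m c ΔT = 0.465·4180·14.6 = 28378 J before reaching 0 °C.
Of that, 0.551·2090·3.35 = 3857.8 J goes to bring the ice to 0 °C, leaving 24520 J.
To melt every bit of ice: 0.551·334000 = 184034 J.
Since 24520 < 184034 J, not all the ice melts; equilibrium is at 0 °C.
Mass melted = 24520/334000 ≈ 0.07341 kg.

m_melted ≈ 0.0734 kg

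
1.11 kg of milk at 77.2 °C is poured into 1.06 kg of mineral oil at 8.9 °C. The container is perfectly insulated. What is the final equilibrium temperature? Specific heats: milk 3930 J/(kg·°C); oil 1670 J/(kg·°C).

T_f ≈ 57.5 °C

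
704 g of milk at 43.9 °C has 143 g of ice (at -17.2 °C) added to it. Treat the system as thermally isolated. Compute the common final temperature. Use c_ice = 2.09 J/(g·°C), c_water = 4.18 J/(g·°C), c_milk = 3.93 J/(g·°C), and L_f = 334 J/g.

T_f ≈ 20.4 °C

Energy balance with sensible and latent terms:
warm ice to 0 °C: 143·2.09·(0 − (-17.2)) = 5140.6; fusion: m_ice L_f = 143·334 = 47762; warm the meltwater: 597.74 T; milk cools: 704·3.93·(T − 43.9) = 2766.7(T − 43.9)
3364.5 T = 121459 − 52903 = 68556
T ≈ 20.38 °C — above 0 °C, consistent with complete melting.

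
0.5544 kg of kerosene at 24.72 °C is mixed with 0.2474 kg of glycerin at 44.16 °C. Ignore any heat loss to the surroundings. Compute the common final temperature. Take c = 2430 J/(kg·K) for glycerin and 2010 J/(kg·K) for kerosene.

Energy conservation, ΣQ = 0:
0.2474*2430*(T − 44.16) + 0.5544*2010*(T − 24.72) = 0
601.18(T − 44.16) + 1114.3(T − 24.72) = 0
1715.5 T = 54095
T ≈ 31.53 °C

T_f ≈ 31.5 °C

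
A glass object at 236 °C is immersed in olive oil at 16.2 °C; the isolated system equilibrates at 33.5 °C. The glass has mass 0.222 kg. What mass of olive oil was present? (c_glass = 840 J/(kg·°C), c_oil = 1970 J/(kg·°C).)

m ≈ 1.11 kg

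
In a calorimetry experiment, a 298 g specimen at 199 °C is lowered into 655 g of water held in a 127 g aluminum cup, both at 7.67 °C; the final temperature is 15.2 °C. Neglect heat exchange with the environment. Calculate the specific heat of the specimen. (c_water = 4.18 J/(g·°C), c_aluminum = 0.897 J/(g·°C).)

c ≈ 0.392 J/(g·°C)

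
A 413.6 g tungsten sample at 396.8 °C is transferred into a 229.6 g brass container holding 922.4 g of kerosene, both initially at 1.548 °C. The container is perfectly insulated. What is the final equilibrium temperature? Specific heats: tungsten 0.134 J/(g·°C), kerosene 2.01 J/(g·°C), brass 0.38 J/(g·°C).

T_f ≈ 12.5 °C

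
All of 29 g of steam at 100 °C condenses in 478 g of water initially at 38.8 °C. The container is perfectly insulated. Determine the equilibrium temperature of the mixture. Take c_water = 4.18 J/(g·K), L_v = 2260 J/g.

Setting the total heat transfer to zero:
latent heat released on condensation: 29·2260 = 65540; condensed water 100 °C→T: 121.22(T − 100); original water: 1998(T − 38.8)
2119.3 T = 65540 + 12122 + 77524 = 155186
T ≈ 73.23 °C (< 100 °C, so full condensation is consistent).

T_f ≈ 73.2 °C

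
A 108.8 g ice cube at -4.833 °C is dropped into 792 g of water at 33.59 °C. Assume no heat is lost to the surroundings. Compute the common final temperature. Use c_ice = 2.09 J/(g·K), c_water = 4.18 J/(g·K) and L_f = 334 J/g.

T_f ≈ 19.6 °C

Let T be the final temperature. ΣQ_i = 0:
ice -4.833→0 °C: 108.8·2.09·4.833 = 1099
  melt ice: 108.8·334 = 36339
  meltwater 0→T: 108.8·4.18·T = 454.78 T
  water: 3310.6(T − 33.59)
3765.3 T = 111202 − 37438 = 73764
T ≈ 19.59 °C (positive, so assuming full melt was valid).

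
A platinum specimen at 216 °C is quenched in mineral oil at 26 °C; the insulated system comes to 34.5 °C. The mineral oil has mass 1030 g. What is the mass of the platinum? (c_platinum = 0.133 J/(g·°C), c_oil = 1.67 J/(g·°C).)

m ≈ 606 g

Heat gained plus heat lost sum to zero:
m·0.133·(34.5 − 216) + 1030·1.67·(34.5 − 26) = 0
-24.14 m = -14621
m = -14621/-24.14 ≈ 605.7 g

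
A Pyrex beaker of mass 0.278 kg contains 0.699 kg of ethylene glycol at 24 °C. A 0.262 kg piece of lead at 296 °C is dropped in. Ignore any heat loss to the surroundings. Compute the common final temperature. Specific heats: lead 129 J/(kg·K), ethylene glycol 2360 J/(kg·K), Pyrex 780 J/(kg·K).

T_f ≈ 28.8 °C

T_f = Σ m_i c_i T_i / Σ m_i c_i:
T_f = (33.8·296 + 1649.6·24 + 216.84·24) / (33.8 + 1649.6 + 216.84)
    = 54800 / 1900.3 ≈ 28.84 °C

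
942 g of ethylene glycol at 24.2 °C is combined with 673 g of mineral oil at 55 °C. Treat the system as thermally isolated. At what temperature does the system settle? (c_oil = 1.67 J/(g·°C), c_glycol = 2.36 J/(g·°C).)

T_f ≈ 34.5 °C

Energy conservation, ΣQ = 0:
673*1.67*(T − 55) + 942*2.36*(T − 24.2) = 0
1123.9(T − 55) + 2223.1(T − 24.2) = 0
(1123.9 + 2223.1) T = 1123.9*55 + 2223.1*24.2
T ≈ 34.54 °C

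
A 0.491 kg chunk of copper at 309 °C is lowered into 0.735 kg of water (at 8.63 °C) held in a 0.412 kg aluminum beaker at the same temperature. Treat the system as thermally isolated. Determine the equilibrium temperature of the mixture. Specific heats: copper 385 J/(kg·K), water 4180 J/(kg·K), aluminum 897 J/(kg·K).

Conservation of energy gives ΣQ = 0:
0.491*385*(T − 309) + 0.735*4180*(T − 8.63) + 0.412*897*(T − 8.63) = 0
(189.03 + 3072.3 + 369.56) T = 189.03*309 + 3072.3*8.63 + 369.56*8.63
T ≈ 24.27 °C

T_f ≈ 24.3 °C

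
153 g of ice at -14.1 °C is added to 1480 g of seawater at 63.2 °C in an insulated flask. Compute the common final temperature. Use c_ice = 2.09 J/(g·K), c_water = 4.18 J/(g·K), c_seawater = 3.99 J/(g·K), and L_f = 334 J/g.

Energy conservation, ΣQ = 0:
ice -14.1→0 °C: 153·2.09·14.1 = 4508.8; fusion: m_ice L_f = 153·334 = 51102; meltwater 0→T: 153·4.18·T = 639.54 T; seawater cools: 1480·3.99·(T − 63.2) = 5905.2(T − 63.2)
6544.7 T = 373209 − 55611 = 317598
T ≈ 48.53 °C. Since T > 0 °C, the all-ice-melts assumption holds.

T_f ≈ 48.5 °C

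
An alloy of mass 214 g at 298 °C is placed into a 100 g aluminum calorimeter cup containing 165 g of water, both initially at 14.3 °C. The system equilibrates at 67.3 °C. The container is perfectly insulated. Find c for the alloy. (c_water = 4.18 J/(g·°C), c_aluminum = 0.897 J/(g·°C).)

c ≈ 0.837 J/(g·°C)

Let T be the final temperature. ΣQ_i = 0:
214·c·(67.3 − 298) + 165·4.18·(67.3 − 14.3) + 100·0.897·(67.3 − 14.3) = 0
-49370 c = -41308
c = -41308/-49370 ≈ 0.8367 J/(g·°C)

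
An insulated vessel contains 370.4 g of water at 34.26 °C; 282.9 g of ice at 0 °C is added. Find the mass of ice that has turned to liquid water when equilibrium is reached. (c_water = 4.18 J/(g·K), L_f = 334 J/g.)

Water can give up m c ΔT = 370.4·4.18·34.26 = 53044 J before reaching 0 °C.
Fully melting the ice requires m_ice L_f = 282.9·334 = 94489 J.
Since 53044 < 94489 J, not all the ice melts; equilibrium is at 0 °C.
m_melted·334 = 53044  ⇒  m_melted ≈ 158.8 g.

m_melted ≈ 159 g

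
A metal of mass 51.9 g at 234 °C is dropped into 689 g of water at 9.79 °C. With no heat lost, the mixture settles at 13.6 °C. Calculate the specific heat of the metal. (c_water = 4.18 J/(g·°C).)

c ≈ 0.959 J/(g·°C)

m_s c (T_s − T_f) = m_water c_water (T_f − T_0):
51.9·c·(234 − 13.6) = 689·4.18·(13.6 − 9.79)
11439 c = 10973  ⇒  c ≈ 0.9593 J/(g·°C)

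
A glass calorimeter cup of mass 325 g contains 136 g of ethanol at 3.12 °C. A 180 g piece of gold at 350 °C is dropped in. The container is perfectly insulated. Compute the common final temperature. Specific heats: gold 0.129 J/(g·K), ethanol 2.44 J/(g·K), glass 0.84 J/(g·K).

Taking heat into each body as positive, Σ m c ΔT = 0:
180*0.129*(T − 350) + 136*2.44*(T − 3.12) + 325*0.84*(T − 3.12) = 0
23.22(T − 350) + 331.84(T − 3.12) + 273(T − 3.12) = 0
(23.22 + 331.84 + 273) T = 23.22*350 + 331.84*3.12 + 273*3.12
T = 10014/628.06 ≈ 15.94 °C

T_f ≈ 15.9 °C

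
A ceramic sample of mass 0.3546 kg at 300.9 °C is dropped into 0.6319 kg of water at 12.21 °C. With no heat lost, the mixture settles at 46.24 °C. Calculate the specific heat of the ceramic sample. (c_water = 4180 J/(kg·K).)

c ≈ 995 J/(kg·K)

m_s c (T_s − T_f) = m_water c_water (T_f − T_0):
0.3546·c·(300.9 − 46.24) = 0.6319·4180·(46.24 − 12.21)
90.3 c = 89885  ⇒  c ≈ 995.4 J/(kg·K)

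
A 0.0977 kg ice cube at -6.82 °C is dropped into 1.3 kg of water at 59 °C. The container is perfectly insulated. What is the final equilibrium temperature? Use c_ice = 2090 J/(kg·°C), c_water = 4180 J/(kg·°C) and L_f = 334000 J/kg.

T_f ≈ 49.1 °C

Taking heat into each body as positive, Σ m c ΔT = 0:
warm ice to 0 °C: 0.0977×2090×(0 − (-6.82)) = 1392.6
  latent heat to melt: 0.0977×334000 = 32632
  meltwater 0→T: 0.0977×4180×T = 408.39 T
  water: 5434(T − 59)
5842.4 T = 320606 − 34024 = 286582
T ≈ 49.05 °C — above 0 °C, consistent with complete melting.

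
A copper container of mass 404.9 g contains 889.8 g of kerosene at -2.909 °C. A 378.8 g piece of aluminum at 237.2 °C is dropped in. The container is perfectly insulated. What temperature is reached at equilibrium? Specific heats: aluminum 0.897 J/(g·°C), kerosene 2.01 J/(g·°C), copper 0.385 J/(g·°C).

T_f ≈ 32.8 °C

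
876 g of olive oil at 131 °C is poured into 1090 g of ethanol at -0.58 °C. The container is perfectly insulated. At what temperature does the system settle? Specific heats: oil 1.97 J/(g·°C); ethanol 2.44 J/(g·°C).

Heat lost by the oil equals heat gained by the ethanol:
876*1.97*(131 − T) = 1090*2.44*(T − (-0.58))
1725.7(131 − T) = 2659.6(T − (-0.58))
4385.3 T = 224527  ⇒  T ≈ 51.20 °C

T_f ≈ 51.2 °C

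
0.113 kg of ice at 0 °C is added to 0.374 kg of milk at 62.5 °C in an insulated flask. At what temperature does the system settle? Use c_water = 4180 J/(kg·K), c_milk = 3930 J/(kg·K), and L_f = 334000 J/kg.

Net heat exchanged in the isolated system is zero:
melt ice: 0.113·334000 = 37742; meltwater 0→T: 0.113·4180·T = 472.34 T; milk: 1469.8(T − 62.5)
1942.2 T = 91864 − 37742 = 54122
T ≈ 27.87 °C (positive, so assuming full melt was valid).

T_f ≈ 27.9 °C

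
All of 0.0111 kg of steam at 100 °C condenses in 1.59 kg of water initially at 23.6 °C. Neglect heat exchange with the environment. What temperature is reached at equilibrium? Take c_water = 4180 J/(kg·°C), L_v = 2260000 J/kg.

Sum of m c ΔT and latent-heat terms is zero:
latent heat released on condensation: 0.0111·2260000 = 25086
  condensate cools 100→T: 0.0111·4180·(T − 100) = 46.4(T − 100)
  water warms: 1.59·4180·(T − 23.6) = 6646.2(T − 23.6)
6692.6 T = 25086 + 4639.8 + 156850 = 186576
T ≈ 27.88 °C, under the boiling point, so the assumption holds.

T_f ≈ 27.9 °C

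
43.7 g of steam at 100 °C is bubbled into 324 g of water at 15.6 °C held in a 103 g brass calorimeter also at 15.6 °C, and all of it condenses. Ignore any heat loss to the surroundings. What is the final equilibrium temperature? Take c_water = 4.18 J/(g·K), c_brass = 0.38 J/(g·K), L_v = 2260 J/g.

T_f ≈ 88.0 °C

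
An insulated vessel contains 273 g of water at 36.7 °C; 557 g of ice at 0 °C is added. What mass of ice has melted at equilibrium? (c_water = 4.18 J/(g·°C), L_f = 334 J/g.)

Water can give up m c ΔT = 273×4.18×36.7 = 41880 J before reaching 0 °C.
To melt every bit of ice: 557×334 = 186038 J.
That's not enough to melt it all — equilibrium is at 0 °C with ice remaining.
m_melted×334 = 41880  ⇒  m_melted ≈ 125.4 g.

m_melted ≈ 125 g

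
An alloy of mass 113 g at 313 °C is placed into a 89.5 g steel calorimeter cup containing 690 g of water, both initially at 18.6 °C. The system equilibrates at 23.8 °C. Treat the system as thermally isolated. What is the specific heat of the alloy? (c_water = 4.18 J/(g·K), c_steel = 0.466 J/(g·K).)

Let T be the final temperature. ΣQ_i = 0:
113·c·(23.8 − 313) + 690·4.18·(23.8 − 18.6) + 89.5·0.466·(23.8 − 18.6) = 0
-32680 c = -15215
c = -15215/-32680 ≈ 0.4656 J/(g·K)

c ≈ 0.466 J/(g·K)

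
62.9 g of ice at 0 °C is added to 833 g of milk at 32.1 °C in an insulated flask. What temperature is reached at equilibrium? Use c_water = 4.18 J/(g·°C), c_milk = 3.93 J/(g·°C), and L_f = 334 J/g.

Energy balance with sensible and latent terms:
latent heat to melt: 62.9·334 = 21009; warm the meltwater: 262.92 T; milk cools: 833·3.93·(T − 32.1) = 3273.7(T − 32.1)
3536.6 T = 105085 − 21009 = 84077
T ≈ 23.77 °C. Since T > 0 °C, the all-ice-melts assumption holds.

T_f ≈ 23.8 °C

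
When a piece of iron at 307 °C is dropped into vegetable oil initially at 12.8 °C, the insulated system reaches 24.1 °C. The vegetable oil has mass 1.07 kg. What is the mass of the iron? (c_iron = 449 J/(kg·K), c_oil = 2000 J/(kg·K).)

m ≈ 0.19 kg

|Q_iron| = |Q_oil|:
m×449×(307 − 24.1) = 1.07×2000×(24.1 − 12.8)
127022 m = 24182  ⇒  m ≈ 0.1904 kg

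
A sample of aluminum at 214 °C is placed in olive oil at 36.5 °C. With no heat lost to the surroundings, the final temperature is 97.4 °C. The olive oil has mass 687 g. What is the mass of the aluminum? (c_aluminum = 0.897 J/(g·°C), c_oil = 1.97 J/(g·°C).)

m ≈ 788 g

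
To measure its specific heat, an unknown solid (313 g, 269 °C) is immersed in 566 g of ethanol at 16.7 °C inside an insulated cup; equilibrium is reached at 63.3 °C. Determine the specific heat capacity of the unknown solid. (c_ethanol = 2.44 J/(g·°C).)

c ≈ 1 J/(g·°C)

Conservation of energy gives ΣQ = 0:
313·c·(63.3 − 269) + 566·2.44·(63.3 − 16.7) = 0
-64384 c = -64356
c = -64356/-64384 ≈ 0.9996 J/(g·°C)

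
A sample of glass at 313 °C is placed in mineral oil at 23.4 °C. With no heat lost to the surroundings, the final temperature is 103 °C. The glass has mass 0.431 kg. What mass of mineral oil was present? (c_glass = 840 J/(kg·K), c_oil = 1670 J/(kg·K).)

|Q_glass| = |Q_oil|:
0.431·840·(313 − 103) = m·1670·(103 − 23.4)
132932 m = 76028  ⇒  m ≈ 0.5719 kg

m ≈ 0.572 kg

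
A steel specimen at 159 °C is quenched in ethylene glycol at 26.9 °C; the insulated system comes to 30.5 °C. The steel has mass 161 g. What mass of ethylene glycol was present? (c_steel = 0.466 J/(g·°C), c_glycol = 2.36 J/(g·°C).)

Conservation of energy gives ΣQ = 0:
161×0.466×(30.5 − 159) + m×2.36×(30.5 − 26.9) = 0
8.496 m = 9640.8
m = 9640.8/8.496 ≈ 1135 g

m ≈ 1130 g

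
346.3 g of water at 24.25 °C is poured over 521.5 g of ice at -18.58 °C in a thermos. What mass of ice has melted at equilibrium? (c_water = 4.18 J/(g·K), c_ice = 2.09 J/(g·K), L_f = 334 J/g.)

m_melted ≈ 44.5 g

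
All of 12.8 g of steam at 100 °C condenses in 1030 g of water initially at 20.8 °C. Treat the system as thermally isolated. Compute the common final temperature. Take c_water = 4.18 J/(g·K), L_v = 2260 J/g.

T_f ≈ 28.4 °C

Energy conservation, ΣQ = 0:
latent heat released on condensation: 12.8×2260 = 28928; condensed water 100 °C→T: 53.5(T − 100); original water: 4305.4(T − 20.8)
4358.9 T = 28928 + 5350.4 + 89552 = 123831
T ≈ 28.41 °C (< 100 °C, so full condensation is consistent).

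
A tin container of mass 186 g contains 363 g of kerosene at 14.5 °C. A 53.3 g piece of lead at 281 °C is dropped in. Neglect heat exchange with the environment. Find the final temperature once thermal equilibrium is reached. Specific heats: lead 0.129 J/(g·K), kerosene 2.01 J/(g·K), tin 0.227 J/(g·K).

T_f ≈ 16.9 °C

Conservation of energy gives ΣQ = 0:
53.3×0.129×(T − 281) + 363×2.01×(T − 14.5) + 186×0.227×(T − 14.5) = 0
6.876(T − 281) + 729.63(T − 14.5) + 42.22(T − 14.5) = 0
778.73 T = 13124
T = 13124/778.73 ≈ 16.85 °C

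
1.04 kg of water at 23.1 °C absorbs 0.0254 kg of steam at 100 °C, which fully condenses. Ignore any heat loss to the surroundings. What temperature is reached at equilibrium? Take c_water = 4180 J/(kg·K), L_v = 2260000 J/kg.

Net heat exchanged in the isolated system is zero:
steam→water at 100 °C releases m L_v = 0.0254×2260000 = 57404; condensed water 100 °C→T: 106.17(T − 100); original water: 4347.2(T − 23.1)
4453.4 T = 57404 + 10617 + 100420 = 168442
T ≈ 37.82 °C, under the boiling point, so the assumption holds.

T_f ≈ 37.8 °C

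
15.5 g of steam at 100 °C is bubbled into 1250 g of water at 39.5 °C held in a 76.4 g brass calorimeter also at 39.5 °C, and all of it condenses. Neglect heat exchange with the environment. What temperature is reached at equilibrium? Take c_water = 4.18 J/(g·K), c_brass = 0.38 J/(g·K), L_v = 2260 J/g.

T_f ≈ 46.8 °C

Taking heat into each body as positive, Σ m c ΔT = 0:
steam→water at 100 °C releases m L_v = 15.5×2260 = 35030
  condensate cools 100→T: 15.5×4.18×(T − 100) = 64.79(T − 100)
  water warms: 1250×4.18×(T − 39.5) = 5225(T − 39.5)
  cup: 29.03(T − 39.5)
5318.8 T = 35030 + 6479 + 207534 = 249043
T ≈ 46.82 °C (< 100 °C, so full condensation is consistent).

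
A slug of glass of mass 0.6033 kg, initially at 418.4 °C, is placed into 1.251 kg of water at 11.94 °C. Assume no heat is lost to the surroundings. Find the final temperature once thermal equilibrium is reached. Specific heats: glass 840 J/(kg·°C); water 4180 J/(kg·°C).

T_f ≈ 47.9 °C

Net heat exchanged in the isolated system is zero:
0.6033·840·(T − 418.4) + 1.251·4180·(T − 11.94) = 0
506.77(T − 418.4) + 5229.2(T − 11.94) = 0
5736 T = 274470
T ≈ 47.85 °C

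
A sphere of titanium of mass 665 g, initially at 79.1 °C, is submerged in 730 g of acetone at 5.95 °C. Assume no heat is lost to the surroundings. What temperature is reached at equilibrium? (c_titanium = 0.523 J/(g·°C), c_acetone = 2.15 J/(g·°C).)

Setting the total heat transfer to zero:
665*0.523*(T − 79.1) + 730*2.15*(T − 5.95) = 0
347.8(T − 79.1) + 1569.5(T − 5.95) = 0
(347.8 + 1569.5) T = 347.8*79.1 + 1569.5*5.95
T ≈ 19.22 °C

T_f ≈ 19.2 °C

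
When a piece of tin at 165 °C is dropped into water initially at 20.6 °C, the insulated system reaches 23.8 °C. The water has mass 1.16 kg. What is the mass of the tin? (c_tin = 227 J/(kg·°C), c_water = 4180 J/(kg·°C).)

m ≈ 0.484 kg

Setting the total heat transfer to zero:
m×227×(23.8 − 165) + 1.16×4180×(23.8 − 20.6) = 0
-32052 m = -15516
m = -15516/-32052 ≈ 0.4841 kg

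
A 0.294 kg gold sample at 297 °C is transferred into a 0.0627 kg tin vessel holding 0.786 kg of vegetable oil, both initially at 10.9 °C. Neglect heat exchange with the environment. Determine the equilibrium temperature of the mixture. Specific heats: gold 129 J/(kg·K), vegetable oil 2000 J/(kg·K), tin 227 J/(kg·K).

Net heat exchanged in the isolated system is zero:
0.294*129*(T − 297) + 0.786*2000*(T − 10.9) + 0.0627*227*(T − 10.9) = 0
(37.93 + 1572 + 14.23) T = 37.93*297 + 1572*10.9 + 14.23*10.9
T ≈ 17.58 °C

T_f ≈ 17.6 °C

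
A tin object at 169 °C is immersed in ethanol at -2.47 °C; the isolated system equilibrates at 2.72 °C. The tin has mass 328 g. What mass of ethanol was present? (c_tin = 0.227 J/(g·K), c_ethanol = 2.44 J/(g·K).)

Heat lost by the tin = heat gained by the ethanol:
328·0.227·(169 − 2.72) = m·2.44·(2.72 − (-2.47))
12.66 m = 12381  ⇒  m ≈ 977.6 g

m ≈ 978 g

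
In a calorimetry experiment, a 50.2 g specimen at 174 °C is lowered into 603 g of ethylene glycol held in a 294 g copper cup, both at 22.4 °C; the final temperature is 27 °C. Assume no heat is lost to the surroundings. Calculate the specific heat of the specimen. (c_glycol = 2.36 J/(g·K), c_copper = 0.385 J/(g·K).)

c ≈ 0.958 J/(g·K)

Net heat exchanged in the isolated system is zero:
50.2×c×(27 − 174) + 603×2.36×(27 − 22.4) + 294×0.385×(27 − 22.4) = 0
-7379.4 c = -7066.8
c = -7066.8/-7379.4 ≈ 0.9576 J/(g·K)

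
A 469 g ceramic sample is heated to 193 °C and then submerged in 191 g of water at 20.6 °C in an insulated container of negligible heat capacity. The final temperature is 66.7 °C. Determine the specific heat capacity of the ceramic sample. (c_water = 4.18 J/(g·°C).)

m_s c (T_s − T_f) = m_water c_water (T_f − T_0):
469×c×(193 − 66.7) = 191×4.18×(66.7 − 20.6)
59235 c = 36805  ⇒  c ≈ 0.6213 J/(g·°C)

c ≈ 0.621 J/(g·°C)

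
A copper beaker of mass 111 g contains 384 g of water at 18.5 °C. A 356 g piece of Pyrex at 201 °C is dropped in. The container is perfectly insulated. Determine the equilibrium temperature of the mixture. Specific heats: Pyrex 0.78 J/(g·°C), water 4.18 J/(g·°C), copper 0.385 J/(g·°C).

T_f ≈ 44.8 °C

Setting the total heat transfer to zero:
356×0.78×(T − 201) + 384×4.18×(T − 18.5) + 111×0.385×(T − 18.5) = 0
(277.68 + 1605.1 + 42.73) T = 277.68×201 + 1605.1×18.5 + 42.73×18.5
T = 86299 / 1925.5 = 44.8 °C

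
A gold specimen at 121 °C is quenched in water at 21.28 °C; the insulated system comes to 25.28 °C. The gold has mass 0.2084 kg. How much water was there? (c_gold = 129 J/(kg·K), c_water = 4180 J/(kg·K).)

m ≈ 0.154 kg

Setting the total heat transfer to zero:
0.2084×129×(25.28 − 121) + m×4180×(25.28 − 21.28) = 0
16720 m = 2573.3
m = 2573.3/16720 ≈ 0.1539 kg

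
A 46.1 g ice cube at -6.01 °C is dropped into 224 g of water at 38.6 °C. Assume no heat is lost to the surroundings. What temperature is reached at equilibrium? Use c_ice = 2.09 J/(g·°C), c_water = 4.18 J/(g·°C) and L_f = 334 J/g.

T_f ≈ 17.9 °C

Let T be the final temperature. ΣQ_i = 0:
warm ice to 0 °C: 46.1·2.09·(0 − (-6.01)) = 579.06; melt ice: 46.1·334 = 15397; meltwater 0→T: 46.1·4.18·T = 192.7 T; water: 936.32(T − 38.6)
1129 T = 36142 − 15976 = 20165
T ≈ 17.86 °C. Since T > 0 °C, the all-ice-melts assumption holds.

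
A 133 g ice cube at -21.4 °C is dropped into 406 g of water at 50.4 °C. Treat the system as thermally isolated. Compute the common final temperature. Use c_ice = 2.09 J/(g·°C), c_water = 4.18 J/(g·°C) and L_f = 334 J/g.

T_f ≈ 15.6 °C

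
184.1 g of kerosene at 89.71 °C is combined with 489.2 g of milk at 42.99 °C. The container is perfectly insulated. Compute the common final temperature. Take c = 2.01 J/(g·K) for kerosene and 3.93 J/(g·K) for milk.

Taking heat into each body as positive, Σ m c ΔT = 0:
184.1*2.01*(T − 89.71) + 489.2*3.93*(T − 42.99) = 0
370.04(T − 89.71) + 1922.6(T − 42.99) = 0
2292.6 T = 115847
T ≈ 50.53 °C

T_f ≈ 50.5 °C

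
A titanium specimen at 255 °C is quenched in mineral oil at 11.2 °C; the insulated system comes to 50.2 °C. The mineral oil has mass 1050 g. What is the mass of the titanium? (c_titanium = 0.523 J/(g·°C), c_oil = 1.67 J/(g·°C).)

Setting the total heat transfer to zero:
m×0.523×(50.2 − 255) + 1050×1.67×(50.2 − 11.2) = 0
-107.11 m = -68386
m = -68386/-107.11 ≈ 638.5 g

m ≈ 638 g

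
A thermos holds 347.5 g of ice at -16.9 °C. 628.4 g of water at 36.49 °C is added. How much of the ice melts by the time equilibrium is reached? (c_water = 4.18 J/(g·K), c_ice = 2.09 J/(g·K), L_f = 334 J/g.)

Water can give up m c ΔT = 628.4×4.18×36.49 = 95849 J before reaching 0 °C.
Of that, 347.5×2.09×16.9 = 12274 J goes to bring the ice to 0 °C, leaving 83575 J.
To melt every bit of ice: 347.5×334 = 116065 J.
83575 J < 116065 J, so only part of the ice melts and the system sits at 0 °C.
Mass melted = 83575/334 ≈ 250.2 g.

m_melted ≈ 250 g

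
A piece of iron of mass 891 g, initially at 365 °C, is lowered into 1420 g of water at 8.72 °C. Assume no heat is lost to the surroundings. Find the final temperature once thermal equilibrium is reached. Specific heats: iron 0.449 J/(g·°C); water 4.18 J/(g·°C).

T_f ≈ 31.2 °C

T_f is the heat-capacity-weighted average of the initial temperatures:
T_f = (400.06·365 + 5935.6·8.72) / (400.06 + 5935.6)
    = 197780 / 6335.7 ≈ 31.22 °C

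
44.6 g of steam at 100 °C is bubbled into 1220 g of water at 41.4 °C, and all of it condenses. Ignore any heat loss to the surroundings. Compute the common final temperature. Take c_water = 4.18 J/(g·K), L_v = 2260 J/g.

T_f ≈ 62.5 °C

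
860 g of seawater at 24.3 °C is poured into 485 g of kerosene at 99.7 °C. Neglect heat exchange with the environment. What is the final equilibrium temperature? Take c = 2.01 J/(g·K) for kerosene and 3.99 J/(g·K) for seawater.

T_f ≈ 41.0 °C

Setting the total heat transfer to zero:
485*2.01*(T − 99.7) + 860*3.99*(T − 24.3) = 0
974.85(T − 99.7) + 3431.4(T − 24.3) = 0
4406.2 T = 180576
T = 180576/4406.2 ≈ 40.98 °C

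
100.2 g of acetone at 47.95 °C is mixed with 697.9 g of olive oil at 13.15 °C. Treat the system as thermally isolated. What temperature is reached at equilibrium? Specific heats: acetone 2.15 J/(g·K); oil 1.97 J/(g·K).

Setting the total heat transfer to zero:
100.2·2.15·(T − 47.95) + 697.9·1.97·(T − 13.15) = 0
215.43(T − 47.95) + 1374.9(T − 13.15) = 0
(215.43 + 1374.9) T = 215.43·47.95 + 1374.9·13.15
T = 28409/1590.3 ≈ 17.86 °C

T_f ≈ 17.9 °C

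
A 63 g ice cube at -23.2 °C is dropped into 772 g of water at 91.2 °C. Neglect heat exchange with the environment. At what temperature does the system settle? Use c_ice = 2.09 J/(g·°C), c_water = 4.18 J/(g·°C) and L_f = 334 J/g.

T_f ≈ 77.4 °C

Taking heat into each body as positive, Σ m c ΔT = 0:
warm ice to 0 °C: 63×2.09×(0 − (-23.2)) = 3054.7; fusion: m_ice L_f = 63×334 = 21042; meltwater 0→T: 63×4.18×T = 263.34 T; water cools: 772×4.18×(T − 91.2) = 3227(T − 91.2)
3490.3 T = 294299 − 24097 = 270202
T ≈ 77.42 °C. Since T > 0 °C, the all-ice-melts assumption holds.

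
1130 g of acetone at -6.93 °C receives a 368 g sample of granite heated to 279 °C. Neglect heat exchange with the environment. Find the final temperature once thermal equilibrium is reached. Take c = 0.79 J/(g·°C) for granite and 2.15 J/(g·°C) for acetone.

T_f ≈ 23.6 °C

T_f is the heat-capacity-weighted average of the initial temperatures:
T_f = (290.72*279 + 2429.5*(-6.93)) / (290.72 + 2429.5)
    = 64274 / 2720.2 ≈ 23.63 °C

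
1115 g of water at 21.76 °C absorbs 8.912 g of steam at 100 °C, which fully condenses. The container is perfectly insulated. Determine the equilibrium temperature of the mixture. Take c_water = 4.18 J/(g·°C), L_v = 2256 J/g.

T_f ≈ 26.7 °C

Sum of m c ΔT and latent-heat terms is zero:
condense steam: −8.912×2256 = −20105
  condensed water 100 °C→T: 37.25(T − 100)
  water warms: 1115×4.18×(T − 21.76) = 4660.7(T − 21.76)
4698 T = 20105 + 3725.2 + 101417 = 125248
T ≈ 26.66 °C, under the boiling point, so the assumption holds.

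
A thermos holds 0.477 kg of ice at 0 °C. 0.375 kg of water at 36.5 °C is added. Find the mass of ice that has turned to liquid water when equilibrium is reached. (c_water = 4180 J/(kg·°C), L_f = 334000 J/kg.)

m_melted ≈ 0.171 kg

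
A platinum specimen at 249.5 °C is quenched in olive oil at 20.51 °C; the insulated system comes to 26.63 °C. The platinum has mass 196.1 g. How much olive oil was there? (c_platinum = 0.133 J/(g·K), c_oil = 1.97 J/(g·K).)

Setting the total heat transfer to zero:
196.1·0.133·(26.63 − 249.5) + m·1.97·(26.63 − 20.51) = 0
12.06 m = 5812.7
m = 5812.7/12.06 ≈ 482.1 g

m ≈ 482 g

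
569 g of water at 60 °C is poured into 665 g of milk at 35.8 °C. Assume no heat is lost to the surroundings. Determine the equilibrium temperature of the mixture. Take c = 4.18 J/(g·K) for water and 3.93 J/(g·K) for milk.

T_f ≈ 47.3 °C

Taking heat into each body as positive, Σ m c ΔT = 0:
569×4.18×(T − 60) + 665×3.93×(T − 35.8) = 0
(2378.4 + 2613.5) T = 2378.4×60 + 2613.5×35.8
T = 236267/4991.9 ≈ 47.33 °C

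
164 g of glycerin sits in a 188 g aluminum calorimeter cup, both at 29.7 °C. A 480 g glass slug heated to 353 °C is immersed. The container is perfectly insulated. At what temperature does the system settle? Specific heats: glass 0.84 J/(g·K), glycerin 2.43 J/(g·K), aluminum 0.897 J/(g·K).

Energy conservation, ΣQ = 0:
480·0.84·(T − 353) + 164·2.43·(T − 29.7) + 188·0.897·(T − 29.7) = 0
403.2(T − 353) + 398.52(T − 29.7) + 168.64(T − 29.7) = 0
(403.2 + 398.52 + 168.64) T = 403.2·353 + 398.52·29.7 + 168.64·29.7
T ≈ 164.04 °C

T_f ≈ 164.0 °C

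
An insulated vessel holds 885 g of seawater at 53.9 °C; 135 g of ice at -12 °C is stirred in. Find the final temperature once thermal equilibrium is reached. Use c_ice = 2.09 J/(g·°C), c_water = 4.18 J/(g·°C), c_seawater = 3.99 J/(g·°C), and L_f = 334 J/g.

T_f ≈ 34.6 °C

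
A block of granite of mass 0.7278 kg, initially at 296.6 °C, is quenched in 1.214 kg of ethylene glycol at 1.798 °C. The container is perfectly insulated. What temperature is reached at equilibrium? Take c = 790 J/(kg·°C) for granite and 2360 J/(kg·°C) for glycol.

T_f ≈ 51.1 °C

Set heat shed by the hot body equal to heat absorbed by the cold body:
0.7278·790·(296.6 − T) = 1.214·2360·(T − 1.798)
574.96(296.6 − T) = 2865(T − 1.798)
3440 T = 175685  ⇒  T ≈ 51.07 °C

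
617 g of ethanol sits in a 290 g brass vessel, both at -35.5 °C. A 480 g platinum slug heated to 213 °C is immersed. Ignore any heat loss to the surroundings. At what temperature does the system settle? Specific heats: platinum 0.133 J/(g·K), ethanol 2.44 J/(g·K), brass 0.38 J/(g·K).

T_f ≈ -26.1 °C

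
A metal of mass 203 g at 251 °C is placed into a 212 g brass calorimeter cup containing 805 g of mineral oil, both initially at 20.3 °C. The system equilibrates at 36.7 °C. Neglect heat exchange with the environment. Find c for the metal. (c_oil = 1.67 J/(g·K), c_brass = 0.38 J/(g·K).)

c ≈ 0.537 J/(g·K)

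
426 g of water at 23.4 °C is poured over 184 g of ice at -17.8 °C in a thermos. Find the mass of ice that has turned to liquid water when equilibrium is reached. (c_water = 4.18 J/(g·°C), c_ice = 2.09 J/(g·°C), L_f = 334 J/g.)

Cooling the water to 0 °C releases 426·4.18·23.4 = 41668 J.
Of that, 184·2.09·17.8 = 6845.2 J goes to bring the ice to 0 °C, leaving 34823 J.
To melt every bit of ice: 184·334 = 61456 J.
That's not enough to melt it all — equilibrium is at 0 °C with ice remaining.
m_melted·334 = 34823  ⇒  m_melted ≈ 104.3 g.

m_melted ≈ 104 g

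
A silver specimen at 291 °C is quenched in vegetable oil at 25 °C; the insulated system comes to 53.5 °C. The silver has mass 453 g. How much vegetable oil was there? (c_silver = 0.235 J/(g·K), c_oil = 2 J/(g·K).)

m ≈ 444 g

|Q_silver| = |Q_oil|:
453×0.235×(291 − 53.5) = m×2×(53.5 − 25)
57 m = 25283  ⇒  m ≈ 443.6 g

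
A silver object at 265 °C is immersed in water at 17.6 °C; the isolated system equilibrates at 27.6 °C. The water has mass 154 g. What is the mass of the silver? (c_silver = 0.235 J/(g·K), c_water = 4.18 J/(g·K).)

Let T be the final temperature. ΣQ_i = 0:
m×0.235×(27.6 − 265) + 154×4.18×(27.6 − 17.6) = 0
-55.79 m = -6437.2
m = -6437.2/-55.79 ≈ 115.4 g

m ≈ 115 g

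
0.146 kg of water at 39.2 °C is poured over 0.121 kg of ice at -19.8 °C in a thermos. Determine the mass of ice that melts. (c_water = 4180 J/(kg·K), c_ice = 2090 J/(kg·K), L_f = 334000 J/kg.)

m_melted ≈ 0.0566 kg

Water can give up m c ΔT = 0.146·4180·39.2 = 23923 J before reaching 0 °C.
Of that, 0.121·2090·19.8 = 5007.2 J goes to bring the ice to 0 °C, leaving 18916 J.
Fully melting the ice requires m_ice L_f = 0.121·334000 = 40414 J.
18916 J < 40414 J, so only part of the ice melts and the system sits at 0 °C.
m_melt = 18916 / L_f = 0.05663 kg.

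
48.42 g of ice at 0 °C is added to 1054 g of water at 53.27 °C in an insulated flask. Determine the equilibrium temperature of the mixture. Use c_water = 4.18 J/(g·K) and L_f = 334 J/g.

T_f ≈ 47.4 °C

Sum of m c ΔT and latent-heat terms is zero:
latent heat to melt: 48.42·334 = 16172; meltwater 0→T: 48.42·4.18·T = 202.4 T; water: 4405.7(T − 53.27)
4608.1 T = 234693 − 16172 = 218520
T ≈ 47.42 °C (positive, so assuming full melt was valid).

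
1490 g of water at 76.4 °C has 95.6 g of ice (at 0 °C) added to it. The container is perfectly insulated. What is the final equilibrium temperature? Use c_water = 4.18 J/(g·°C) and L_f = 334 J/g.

T_f ≈ 67.0 °C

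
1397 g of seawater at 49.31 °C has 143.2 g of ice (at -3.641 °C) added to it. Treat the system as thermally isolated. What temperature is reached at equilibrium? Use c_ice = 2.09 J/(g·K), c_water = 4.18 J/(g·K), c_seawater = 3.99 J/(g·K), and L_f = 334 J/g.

Heat gained plus heat lost sum to zero:
ice -3.641→0 °C: 143.2·2.09·3.641 = 1089.7
  latent heat to melt: 143.2·334 = 47829
  warm the meltwater: 598.58 T
  seawater: 5574(T − 49.31)
6172.6 T = 274855 − 48919 = 225937
T ≈ 36.60 °C (positive, so assuming full melt was valid).

T_f ≈ 36.6 °C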